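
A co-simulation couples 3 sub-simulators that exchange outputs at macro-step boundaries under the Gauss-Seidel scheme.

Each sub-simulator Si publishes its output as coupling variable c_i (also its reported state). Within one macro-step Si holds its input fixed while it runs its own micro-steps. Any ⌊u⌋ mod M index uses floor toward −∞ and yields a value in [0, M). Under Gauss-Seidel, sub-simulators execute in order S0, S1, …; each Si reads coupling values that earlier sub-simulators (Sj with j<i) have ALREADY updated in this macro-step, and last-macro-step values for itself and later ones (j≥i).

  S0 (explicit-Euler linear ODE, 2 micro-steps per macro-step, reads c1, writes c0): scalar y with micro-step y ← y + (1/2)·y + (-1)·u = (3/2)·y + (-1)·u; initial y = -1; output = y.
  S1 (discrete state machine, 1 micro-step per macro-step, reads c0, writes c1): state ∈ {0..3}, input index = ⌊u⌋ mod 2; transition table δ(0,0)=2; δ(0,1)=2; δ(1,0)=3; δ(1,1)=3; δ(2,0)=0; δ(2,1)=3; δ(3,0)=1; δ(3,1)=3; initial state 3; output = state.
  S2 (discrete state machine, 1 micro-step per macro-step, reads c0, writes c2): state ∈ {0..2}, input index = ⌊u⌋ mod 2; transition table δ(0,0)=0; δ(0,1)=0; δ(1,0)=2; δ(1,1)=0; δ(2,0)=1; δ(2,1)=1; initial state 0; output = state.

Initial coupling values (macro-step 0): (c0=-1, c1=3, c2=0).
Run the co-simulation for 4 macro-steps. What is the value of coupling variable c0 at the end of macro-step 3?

macro 1: S0 reads c1=3 → after 2×micro: -39/4; S1 reads c0=-39/4 → after 1×micro: 1; S2 reads c0=-39/4 → after 1×micro: 0 ⇒ (c0=-39/4, c1=1, c2=0)
macro 2: S0 reads c1=1 → after 2×micro: -391/16; S1 reads c0=-391/16 → after 1×micro: 3; S2 reads c0=-391/16 → after 1×micro: 0 ⇒ (c0=-391/16, c1=3, c2=0)
macro 3: S0 reads c1=3 → after 2×micro: -3999/64; S1 reads c0=-3999/64 → after 1×micro: 3; S2 reads c0=-3999/64 → after 1×micro: 0 ⇒ (c0=-3999/64, c1=3, c2=0)
macro 4: S0 reads c1=3 → after 2×micro: -37911/256; S1 reads c0=-37911/256 → after 1×micro: 3; S2 reads c0=-37911/256 → after 1×micro: 0 ⇒ (c0=-37911/256, c1=3, c2=0)

c0 at macro-step 3 = -3999/64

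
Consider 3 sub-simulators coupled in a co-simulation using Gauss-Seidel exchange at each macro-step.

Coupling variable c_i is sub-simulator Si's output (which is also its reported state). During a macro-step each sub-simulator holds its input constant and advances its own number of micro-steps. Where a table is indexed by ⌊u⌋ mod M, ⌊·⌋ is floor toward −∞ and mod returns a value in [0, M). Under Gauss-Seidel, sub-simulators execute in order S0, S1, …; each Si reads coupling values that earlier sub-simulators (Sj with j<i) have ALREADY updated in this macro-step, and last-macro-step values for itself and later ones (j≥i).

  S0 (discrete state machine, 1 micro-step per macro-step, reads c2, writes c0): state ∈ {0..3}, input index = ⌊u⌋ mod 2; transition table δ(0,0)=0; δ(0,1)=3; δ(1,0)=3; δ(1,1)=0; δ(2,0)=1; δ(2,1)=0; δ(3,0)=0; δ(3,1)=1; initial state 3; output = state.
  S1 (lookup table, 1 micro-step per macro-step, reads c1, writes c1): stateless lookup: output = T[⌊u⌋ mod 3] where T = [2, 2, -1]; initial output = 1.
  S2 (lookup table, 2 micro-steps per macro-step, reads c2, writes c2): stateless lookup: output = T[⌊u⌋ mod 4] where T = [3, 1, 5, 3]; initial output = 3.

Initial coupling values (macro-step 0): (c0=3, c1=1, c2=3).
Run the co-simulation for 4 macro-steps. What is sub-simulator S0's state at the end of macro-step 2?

S0 state at macro-step 2 = 0

macro 1: S0 reads c2=3 → after 1×micro: 1; S1 reads c1=1 → after 1×micro: 2; S2 reads c2=3 → after 2×micro: 3 ⇒ (c0=1, c1=2, c2=3)
macro 2: S0 reads c2=3 → after 1×micro: 0; S1 reads c1=2 → after 1×micro: -1; S2 reads c2=3 → after 2×micro: 3 ⇒ (c0=0, c1=-1, c2=3)
macro 3: S0 reads c2=3 → after 1×micro: 3; S1 reads c1=-1 → after 1×micro: -1; S2 reads c2=3 → after 2×micro: 3 ⇒ (c0=3, c1=-1, c2=3)
macro 4: S0 reads c2=3 → after 1×micro: 1; S1 reads c1=-1 → after 1×micro: -1; S2 reads c2=3 → after 2×micro: 3 ⇒ (c0=1, c1=-1, c2=3)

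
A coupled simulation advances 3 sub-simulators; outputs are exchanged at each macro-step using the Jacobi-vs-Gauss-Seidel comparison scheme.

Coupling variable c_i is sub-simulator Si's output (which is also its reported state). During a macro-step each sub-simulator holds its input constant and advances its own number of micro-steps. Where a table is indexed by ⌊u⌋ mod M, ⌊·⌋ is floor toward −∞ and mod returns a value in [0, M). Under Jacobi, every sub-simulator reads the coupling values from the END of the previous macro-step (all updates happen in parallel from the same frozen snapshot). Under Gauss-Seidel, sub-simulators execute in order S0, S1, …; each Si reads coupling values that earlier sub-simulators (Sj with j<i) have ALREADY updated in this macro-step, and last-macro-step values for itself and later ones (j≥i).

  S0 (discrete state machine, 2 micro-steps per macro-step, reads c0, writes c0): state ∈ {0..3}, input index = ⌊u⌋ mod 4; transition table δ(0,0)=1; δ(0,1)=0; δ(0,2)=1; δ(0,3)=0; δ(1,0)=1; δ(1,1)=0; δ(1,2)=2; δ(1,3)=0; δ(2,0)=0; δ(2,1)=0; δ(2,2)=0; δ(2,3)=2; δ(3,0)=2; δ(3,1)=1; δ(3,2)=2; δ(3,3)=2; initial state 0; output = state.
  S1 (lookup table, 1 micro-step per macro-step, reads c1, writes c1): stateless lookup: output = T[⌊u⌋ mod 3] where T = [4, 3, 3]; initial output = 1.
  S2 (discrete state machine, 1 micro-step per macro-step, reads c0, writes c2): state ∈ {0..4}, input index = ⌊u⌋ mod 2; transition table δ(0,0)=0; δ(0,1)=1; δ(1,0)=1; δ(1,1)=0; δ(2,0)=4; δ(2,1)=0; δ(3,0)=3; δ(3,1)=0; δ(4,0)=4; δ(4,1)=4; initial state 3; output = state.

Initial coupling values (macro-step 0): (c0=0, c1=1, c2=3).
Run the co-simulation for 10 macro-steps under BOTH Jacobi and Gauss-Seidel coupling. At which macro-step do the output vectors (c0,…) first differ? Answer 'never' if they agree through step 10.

[Jacobi] macro 1: S0 reads c0=0 → after 2×micro: 1; S1 reads c1=1 → after 1×micro: 3; S2 reads c0=0 → after 1×micro: 3 ⇒ (c0=1, c1=3, c2=3)
[Jacobi] macro 2: S0 reads c0=1 → after 2×micro: 0; S1 reads c1=3 → after 1×micro: 4; S2 reads c0=1 → after 1×micro: 0 ⇒ (c0=0, c1=4, c2=0)
[Jacobi] macro 3: S0 reads c0=0 → after 2×micro: 1; S1 reads c1=4 → after 1×micro: 3; S2 reads c0=0 → after 1×micro: 0 ⇒ (c0=1, c1=3, c2=0)
[Jacobi] macro 4: S0 reads c0=1 → after 2×micro: 0; S1 reads c1=3 → after 1×micro: 4; S2 reads c0=1 → after 1×micro: 1 ⇒ (c0=0, c1=4, c2=1)
[Jacobi] macro 5: S0 reads c0=0 → after 2×micro: 1; S1 reads c1=4 → after 1×micro: 3; S2 reads c0=0 → after 1×micro: 1 ⇒ (c0=1, c1=3, c2=1)
[Jacobi] macro 6: S0 reads c0=1 → after 2×micro: 0; S1 reads c1=3 → after 1×micro: 4; S2 reads c0=1 → after 1×micro: 0 ⇒ (c0=0, c1=4, c2=0)
[Jacobi] macro 7: S0 reads c0=0 → after 2×micro: 1; S1 reads c1=4 → after 1×micro: 3; S2 reads c0=0 → after 1×micro: 0 ⇒ (c0=1, c1=3, c2=0)
[Jacobi] macro 8: S0 reads c0=1 → after 2×micro: 0; S1 reads c1=3 → after 1×micro: 4; S2 reads c0=1 → after 1×micro: 1 ⇒ (c0=0, c1=4, c2=1)
[Jacobi] macro 9: S0 reads c0=0 → after 2×micro: 1; S1 reads c1=4 → after 1×micro: 3; S2 reads c0=0 → after 1×micro: 1 ⇒ (c0=1, c1=3, c2=1)
[Jacobi] macro 10: S0 reads c0=1 → after 2×micro: 0; S1 reads c1=3 → after 1×micro: 4; S2 reads c0=1 → after 1×micro: 0 ⇒ (c0=0, c1=4, c2=0)
[Gauss-Seidel] macro 1: S0 reads c0=0 → after 2×micro: 1; S1 reads c1=1 → after 1×micro: 3; S2 reads c0=1 → after 1×micro: 0 ⇒ (c0=1, c1=3, c2=0)
[Gauss-Seidel] macro 2: S0 reads c0=1 → after 2×micro: 0; S1 reads c1=3 → after 1×micro: 4; S2 reads c0=0 → after 1×micro: 0 ⇒ (c0=0, c1=4, c2=0)
[Gauss-Seidel] macro 3: S0 reads c0=0 → after 2×micro: 1; S1 reads c1=4 → after 1×micro: 3; S2 reads c0=1 → after 1×micro: 1 ⇒ (c0=1, c1=3, c2=1)
[Gauss-Seidel] macro 4: S0 reads c0=1 → after 2×micro: 0; S1 reads c1=3 → after 1×micro: 4; S2 reads c0=0 → after 1×micro: 1 ⇒ (c0=0, c1=4, c2=1)
[Gauss-Seidel] macro 5: S0 reads c0=0 → after 2×micro: 1; S1 reads c1=4 → after 1×micro: 3; S2 reads c0=1 → after 1×micro: 0 ⇒ (c0=1, c1=3, c2=0)
[Gauss-Seidel] macro 6: S0 reads c0=1 → after 2×micro: 0; S1 reads c1=3 → after 1×micro: 4; S2 reads c0=0 → after 1×micro: 0 ⇒ (c0=0, c1=4, c2=0)
[Gauss-Seidel] macro 7: S0 reads c0=0 → after 2×micro: 1; S1 reads c1=4 → after 1×micro: 3; S2 reads c0=1 → after 1×micro: 1 ⇒ (c0=1, c1=3, c2=1)
[Gauss-Seidel] macro 8: S0 reads c0=1 → after 2×micro: 0; S1 reads c1=3 → after 1×micro: 4; S2 reads c0=0 → after 1×micro: 1 ⇒ (c0=0, c1=4, c2=1)
[Gauss-Seidel] macro 9: S0 reads c0=0 → after 2×micro: 1; S1 reads c1=4 → after 1×micro: 3; S2 reads c0=1 → after 1×micro: 0 ⇒ (c0=1, c1=3, c2=0)
[Gauss-Seidel] macro 10: S0 reads c0=1 → after 2×micro: 0; S1 reads c1=3 → after 1×micro: 4; S2 reads c0=0 → after 1×micro: 0 ⇒ (c0=0, c1=4, c2=0)

first divergence at macro-step: 1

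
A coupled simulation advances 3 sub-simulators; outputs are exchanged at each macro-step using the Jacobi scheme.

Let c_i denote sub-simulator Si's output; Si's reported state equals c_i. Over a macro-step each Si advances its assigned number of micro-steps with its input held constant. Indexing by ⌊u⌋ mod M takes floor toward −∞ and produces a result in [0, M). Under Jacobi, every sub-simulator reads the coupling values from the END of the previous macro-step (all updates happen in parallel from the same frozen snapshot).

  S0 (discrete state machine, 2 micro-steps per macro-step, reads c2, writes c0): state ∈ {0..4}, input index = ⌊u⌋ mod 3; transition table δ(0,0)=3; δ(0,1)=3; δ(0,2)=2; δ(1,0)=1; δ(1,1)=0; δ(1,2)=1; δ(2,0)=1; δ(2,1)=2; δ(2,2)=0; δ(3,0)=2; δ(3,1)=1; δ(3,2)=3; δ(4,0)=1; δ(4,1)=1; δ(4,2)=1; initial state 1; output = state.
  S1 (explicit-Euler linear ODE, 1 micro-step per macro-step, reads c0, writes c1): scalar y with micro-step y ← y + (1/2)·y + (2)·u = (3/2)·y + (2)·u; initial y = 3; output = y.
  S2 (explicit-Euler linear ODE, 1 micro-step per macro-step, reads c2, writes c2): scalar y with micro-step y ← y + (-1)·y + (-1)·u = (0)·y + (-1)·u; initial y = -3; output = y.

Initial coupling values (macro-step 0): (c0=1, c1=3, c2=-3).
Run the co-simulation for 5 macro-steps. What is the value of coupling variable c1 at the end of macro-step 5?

c1 at macro-step 5 = 1573/32

macro 1: S0 reads c2=-3 → after 2×micro: 1; S1 reads c0=1 → after 1×micro: 13/2; S2 reads c2=-3 → after 1×micro: 3 ⇒ (c0=1, c1=13/2, c2=3)
macro 2: S0 reads c2=3 → after 2×micro: 1; S1 reads c0=1 → after 1×micro: 47/4; S2 reads c2=3 → after 1×micro: -3 ⇒ (c0=1, c1=47/4, c2=-3)
macro 3: S0 reads c2=-3 → after 2×micro: 1; S1 reads c0=1 → after 1×micro: 157/8; S2 reads c2=-3 → after 1×micro: 3 ⇒ (c0=1, c1=157/8, c2=3)
macro 4: S0 reads c2=3 → after 2×micro: 1; S1 reads c0=1 → after 1×micro: 503/16; S2 reads c2=3 → after 1×micro: -3 ⇒ (c0=1, c1=503/16, c2=-3)
macro 5: S0 reads c2=-3 → after 2×micro: 1; S1 reads c0=1 → after 1×micro: 1573/32; S2 reads c2=-3 → after 1×micro: 3 ⇒ (c0=1, c1=1573/32, c2=3)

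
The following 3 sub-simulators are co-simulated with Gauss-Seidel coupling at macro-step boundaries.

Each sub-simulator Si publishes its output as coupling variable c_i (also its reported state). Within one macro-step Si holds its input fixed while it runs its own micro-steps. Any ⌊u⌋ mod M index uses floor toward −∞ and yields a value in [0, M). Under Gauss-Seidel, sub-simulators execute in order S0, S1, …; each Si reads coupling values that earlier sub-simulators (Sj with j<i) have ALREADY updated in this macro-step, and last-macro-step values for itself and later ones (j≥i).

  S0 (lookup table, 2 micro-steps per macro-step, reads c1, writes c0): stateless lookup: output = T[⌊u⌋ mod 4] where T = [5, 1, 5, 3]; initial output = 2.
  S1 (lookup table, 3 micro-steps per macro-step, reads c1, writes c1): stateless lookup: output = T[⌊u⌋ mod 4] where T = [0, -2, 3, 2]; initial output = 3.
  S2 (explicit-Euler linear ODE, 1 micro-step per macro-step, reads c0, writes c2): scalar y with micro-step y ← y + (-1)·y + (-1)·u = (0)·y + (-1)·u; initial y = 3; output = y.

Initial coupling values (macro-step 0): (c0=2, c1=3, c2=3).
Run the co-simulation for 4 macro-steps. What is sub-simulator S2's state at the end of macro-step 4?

S2 state at macro-step 4 = -5

macro 1: S0 reads c1=3 → after 2×micro: 3; S1 reads c1=3 → after 3×micro: 2; S2 reads c0=3 → after 1×micro: -3 ⇒ (c0=3, c1=2, c2=-3)
macro 2: S0 reads c1=2 → after 2×micro: 5; S1 reads c1=2 → after 3×micro: 3; S2 reads c0=5 → after 1×micro: -5 ⇒ (c0=5, c1=3, c2=-5)
macro 3: S0 reads c1=3 → after 2×micro: 3; S1 reads c1=3 → after 3×micro: 2; S2 reads c0=3 → after 1×micro: -3 ⇒ (c0=3, c1=2, c2=-3)
macro 4: S0 reads c1=2 → after 2×micro: 5; S1 reads c1=2 → after 3×micro: 3; S2 reads c0=5 → after 1×micro: -5 ⇒ (c0=5, c1=3, c2=-5)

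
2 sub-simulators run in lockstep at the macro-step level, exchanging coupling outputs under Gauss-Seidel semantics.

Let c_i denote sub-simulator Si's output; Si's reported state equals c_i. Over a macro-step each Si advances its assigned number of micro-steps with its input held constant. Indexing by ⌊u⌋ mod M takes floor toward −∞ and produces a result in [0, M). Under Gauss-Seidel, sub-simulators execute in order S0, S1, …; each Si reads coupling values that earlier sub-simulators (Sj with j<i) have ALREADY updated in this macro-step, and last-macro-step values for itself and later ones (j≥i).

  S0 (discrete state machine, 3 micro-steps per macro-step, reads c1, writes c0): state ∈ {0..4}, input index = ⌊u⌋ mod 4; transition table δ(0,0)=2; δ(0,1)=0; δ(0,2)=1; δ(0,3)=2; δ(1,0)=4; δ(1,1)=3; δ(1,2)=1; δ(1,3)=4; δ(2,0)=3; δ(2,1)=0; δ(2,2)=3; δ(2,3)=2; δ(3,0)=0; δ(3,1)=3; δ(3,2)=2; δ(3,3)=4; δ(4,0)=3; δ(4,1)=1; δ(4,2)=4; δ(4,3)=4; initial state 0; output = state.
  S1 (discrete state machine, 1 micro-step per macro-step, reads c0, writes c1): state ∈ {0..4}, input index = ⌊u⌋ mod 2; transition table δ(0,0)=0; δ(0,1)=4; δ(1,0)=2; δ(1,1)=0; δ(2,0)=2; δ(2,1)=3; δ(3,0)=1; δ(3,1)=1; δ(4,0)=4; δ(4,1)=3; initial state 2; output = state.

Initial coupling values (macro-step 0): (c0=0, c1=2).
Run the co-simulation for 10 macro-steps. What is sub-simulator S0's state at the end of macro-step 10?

macro 1: S0 reads c1=2 → after 3×micro: 1; S1 reads c0=1 → after 1×micro: 3 ⇒ (c0=1, c1=3)
macro 2: S0 reads c1=3 → after 3×micro: 4; S1 reads c0=4 → after 1×micro: 1 ⇒ (c0=4, c1=1)
macro 3: S0 reads c1=1 → after 3×micro: 3; S1 reads c0=3 → after 1×micro: 0 ⇒ (c0=3, c1=0)
macro 4: S0 reads c1=0 → after 3×micro: 3; S1 reads c0=3 → after 1×micro: 4 ⇒ (c0=3, c1=4)
macro 5: S0 reads c1=4 → after 3×micro: 3; S1 reads c0=3 → after 1×micro: 3 ⇒ (c0=3, c1=3)
macro 6: S0 reads c1=3 → after 3×micro: 4; S1 reads c0=4 → after 1×micro: 1 ⇒ (c0=4, c1=1)
macro 7: S0 reads c1=1 → after 3×micro: 3; S1 reads c0=3 → after 1×micro: 0 ⇒ (c0=3, c1=0)
macro 8: S0 reads c1=0 → after 3×micro: 3; S1 reads c0=3 → after 1×micro: 4 ⇒ (c0=3, c1=4)
macro 9: S0 reads c1=4 → after 3×micro: 3; S1 reads c0=3 → after 1×micro: 3 ⇒ (c0=3, c1=3)
macro 10: S0 reads c1=3 → after 3×micro: 4; S1 reads c0=4 → after 1×micro: 1 ⇒ (c0=4, c1=1)

S0 state at macro-step 10 = 4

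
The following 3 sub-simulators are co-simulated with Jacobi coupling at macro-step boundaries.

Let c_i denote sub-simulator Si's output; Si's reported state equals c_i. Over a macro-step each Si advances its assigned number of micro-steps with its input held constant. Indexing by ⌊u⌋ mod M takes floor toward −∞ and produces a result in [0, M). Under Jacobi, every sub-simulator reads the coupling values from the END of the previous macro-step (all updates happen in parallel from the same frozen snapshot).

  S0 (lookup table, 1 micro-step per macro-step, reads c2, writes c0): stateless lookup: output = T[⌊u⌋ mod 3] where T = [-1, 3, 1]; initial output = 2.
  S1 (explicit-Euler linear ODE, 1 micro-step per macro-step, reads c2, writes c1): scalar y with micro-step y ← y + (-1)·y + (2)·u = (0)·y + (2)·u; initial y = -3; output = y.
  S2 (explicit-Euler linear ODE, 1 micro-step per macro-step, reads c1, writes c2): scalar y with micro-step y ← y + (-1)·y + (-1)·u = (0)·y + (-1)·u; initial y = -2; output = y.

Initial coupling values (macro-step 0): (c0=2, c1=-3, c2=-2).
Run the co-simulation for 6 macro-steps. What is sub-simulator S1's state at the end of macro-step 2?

macro 1: S0 reads c2=-2 → after 1×micro: 3; S1 reads c2=-2 → after 1×micro: -4; S2 reads c1=-3 → after 1×micro: 3 ⇒ (c0=3, c1=-4, c2=3)
macro 2: S0 reads c2=3 → after 1×micro: -1; S1 reads c2=3 → after 1×micro: 6; S2 reads c1=-4 → after 1×micro: 4 ⇒ (c0=-1, c1=6, c2=4)
macro 3: S0 reads c2=4 → after 1×micro: 3; S1 reads c2=4 → after 1×micro: 8; S2 reads c1=6 → after 1×micro: -6 ⇒ (c0=3, c1=8, c2=-6)
macro 4: S0 reads c2=-6 → after 1×micro: -1; S1 reads c2=-6 → after 1×micro: -12; S2 reads c1=8 → after 1×micro: -8 ⇒ (c0=-1, c1=-12, c2=-8)
macro 5: S0 reads c2=-8 → after 1×micro: 3; S1 reads c2=-8 → after 1×micro: -16; S2 reads c1=-12 → after 1×micro: 12 ⇒ (c0=3, c1=-16, c2=12)
macro 6: S0 reads c2=12 → after 1×micro: -1; S1 reads c2=12 → after 1×micro: 24; S2 reads c1=-16 → after 1×micro: 16 ⇒ (c0=-1, c1=24, c2=16)

S1 state at macro-step 2 = 6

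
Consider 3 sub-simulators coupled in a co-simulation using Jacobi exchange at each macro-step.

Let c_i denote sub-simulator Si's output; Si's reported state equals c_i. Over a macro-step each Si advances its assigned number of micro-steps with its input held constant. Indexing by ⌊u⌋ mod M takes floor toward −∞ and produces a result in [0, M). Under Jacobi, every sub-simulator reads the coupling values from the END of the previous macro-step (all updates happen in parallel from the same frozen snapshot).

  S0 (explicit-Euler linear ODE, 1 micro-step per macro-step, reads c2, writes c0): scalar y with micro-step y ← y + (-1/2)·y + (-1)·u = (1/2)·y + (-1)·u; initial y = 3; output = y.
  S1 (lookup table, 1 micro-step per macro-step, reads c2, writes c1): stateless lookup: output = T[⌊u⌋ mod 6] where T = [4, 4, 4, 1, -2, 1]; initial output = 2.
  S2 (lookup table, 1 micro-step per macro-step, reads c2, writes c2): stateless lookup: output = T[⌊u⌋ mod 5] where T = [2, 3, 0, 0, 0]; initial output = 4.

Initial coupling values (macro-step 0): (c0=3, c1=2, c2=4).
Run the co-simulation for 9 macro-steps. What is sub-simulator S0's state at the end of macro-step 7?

macro 1: S0 reads c2=4 → after 1×micro: -5/2; S1 reads c2=4 → after 1×micro: -2; S2 reads c2=4 → after 1×micro: 0 ⇒ (c0=-5/2, c1=-2, c2=0)
macro 2: S0 reads c2=0 → after 1×micro: -5/4; S1 reads c2=0 → after 1×micro: 4; S2 reads c2=0 → after 1×micro: 2 ⇒ (c0=-5/4, c1=4, c2=2)
macro 3: S0 reads c2=2 → after 1×micro: -21/8; S1 reads c2=2 → after 1×micro: 4; S2 reads c2=2 → after 1×micro: 0 ⇒ (c0=-21/8, c1=4, c2=0)
macro 4: S0 reads c2=0 → after 1×micro: -21/16; S1 reads c2=0 → after 1×micro: 4; S2 reads c2=0 → after 1×micro: 2 ⇒ (c0=-21/16, c1=4, c2=2)
macro 5: S0 reads c2=2 → after 1×micro: -85/32; S1 reads c2=2 → after 1×micro: 4; S2 reads c2=2 → after 1×micro: 0 ⇒ (c0=-85/32, c1=4, c2=0)
macro 6: S0 reads c2=0 → after 1×micro: -85/64; S1 reads c2=0 → after 1×micro: 4; S2 reads c2=0 → after 1×micro: 2 ⇒ (c0=-85/64, c1=4, c2=2)
macro 7: S0 reads c2=2 → after 1×micro: -341/128; S1 reads c2=2 → after 1×micro: 4; S2 reads c2=2 → after 1×micro: 0 ⇒ (c0=-341/128, c1=4, c2=0)
macro 8: S0 reads c2=0 → after 1×micro: -341/256; S1 reads c2=0 → after 1×micro: 4; S2 reads c2=0 → after 1×micro: 2 ⇒ (c0=-341/256, c1=4, c2=2)
macro 9: S0 reads c2=2 → after 1×micro: -1365/512; S1 reads c2=2 → after 1×micro: 4; S2 reads c2=2 → after 1×micro: 0 ⇒ (c0=-1365/512, c1=4, c2=0)

S0 state at macro-step 7 = -341/128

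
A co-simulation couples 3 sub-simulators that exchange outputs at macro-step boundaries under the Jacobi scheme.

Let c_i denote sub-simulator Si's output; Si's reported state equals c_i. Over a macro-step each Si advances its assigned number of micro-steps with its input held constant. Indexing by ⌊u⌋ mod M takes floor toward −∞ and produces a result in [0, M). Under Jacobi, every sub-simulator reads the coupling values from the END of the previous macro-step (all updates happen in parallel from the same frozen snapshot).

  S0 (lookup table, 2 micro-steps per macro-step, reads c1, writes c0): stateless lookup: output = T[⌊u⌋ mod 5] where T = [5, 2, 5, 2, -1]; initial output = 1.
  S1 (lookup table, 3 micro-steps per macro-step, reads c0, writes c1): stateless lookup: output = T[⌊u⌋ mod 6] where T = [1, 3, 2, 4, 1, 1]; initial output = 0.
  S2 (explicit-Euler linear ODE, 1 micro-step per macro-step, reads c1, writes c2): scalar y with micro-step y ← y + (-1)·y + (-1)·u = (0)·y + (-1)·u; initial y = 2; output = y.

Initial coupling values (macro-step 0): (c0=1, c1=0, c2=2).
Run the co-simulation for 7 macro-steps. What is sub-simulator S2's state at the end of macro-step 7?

S2 state at macro-step 7 = -1

macro 1: S0 reads c1=0 → after 2×micro: 5; S1 reads c0=1 → after 3×micro: 3; S2 reads c1=0 → after 1×micro: 0 ⇒ (c0=5, c1=3, c2=0)
macro 2: S0 reads c1=3 → after 2×micro: 2; S1 reads c0=5 → after 3×micro: 1; S2 reads c1=3 → after 1×micro: -3 ⇒ (c0=2, c1=1, c2=-3)
macro 3: S0 reads c1=1 → after 2×micro: 2; S1 reads c0=2 → after 3×micro: 2; S2 reads c1=1 → after 1×micro: -1 ⇒ (c0=2, c1=2, c2=-1)
macro 4: S0 reads c1=2 → after 2×micro: 5; S1 reads c0=2 → after 3×micro: 2; S2 reads c1=2 → after 1×micro: -2 ⇒ (c0=5, c1=2, c2=-2)
macro 5: S0 reads c1=2 → after 2×micro: 5; S1 reads c0=5 → after 3×micro: 1; S2 reads c1=2 → after 1×micro: -2 ⇒ (c0=5, c1=1, c2=-2)
macro 6: S0 reads c1=1 → after 2×micro: 2; S1 reads c0=5 → after 3×micro: 1; S2 reads c1=1 → after 1×micro: -1 ⇒ (c0=2, c1=1, c2=-1)
macro 7: S0 reads c1=1 → after 2×micro: 2; S1 reads c0=2 → after 3×micro: 2; S2 reads c1=1 → after 1×micro: -1 ⇒ (c0=2, c1=2, c2=-1)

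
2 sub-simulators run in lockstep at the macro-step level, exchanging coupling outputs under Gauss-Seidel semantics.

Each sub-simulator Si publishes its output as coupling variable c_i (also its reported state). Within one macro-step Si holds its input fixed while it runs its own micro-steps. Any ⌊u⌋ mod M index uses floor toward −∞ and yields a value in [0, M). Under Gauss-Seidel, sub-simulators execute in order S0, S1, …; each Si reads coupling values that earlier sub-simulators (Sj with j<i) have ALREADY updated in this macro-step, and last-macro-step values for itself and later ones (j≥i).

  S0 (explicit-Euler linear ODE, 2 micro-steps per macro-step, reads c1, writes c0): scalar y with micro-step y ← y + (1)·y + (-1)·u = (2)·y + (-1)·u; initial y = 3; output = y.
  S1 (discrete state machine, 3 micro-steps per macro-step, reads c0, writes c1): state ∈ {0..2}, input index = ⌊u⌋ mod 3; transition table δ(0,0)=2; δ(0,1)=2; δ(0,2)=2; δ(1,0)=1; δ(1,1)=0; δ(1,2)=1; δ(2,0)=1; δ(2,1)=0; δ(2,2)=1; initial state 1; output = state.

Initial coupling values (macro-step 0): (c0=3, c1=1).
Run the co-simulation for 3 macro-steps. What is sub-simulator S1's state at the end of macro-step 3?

S1 state at macro-step 3 = 1

macro 1: S0 reads c1=1 → after 2×micro: 9; S1 reads c0=9 → after 3×micro: 1 ⇒ (c0=9, c1=1)
macro 2: S0 reads c1=1 → after 2×micro: 33; S1 reads c0=33 → after 3×micro: 1 ⇒ (c0=33, c1=1)
macro 3: S0 reads c1=1 → after 2×micro: 129; S1 reads c0=129 → after 3×micro: 1 ⇒ (c0=129, c1=1)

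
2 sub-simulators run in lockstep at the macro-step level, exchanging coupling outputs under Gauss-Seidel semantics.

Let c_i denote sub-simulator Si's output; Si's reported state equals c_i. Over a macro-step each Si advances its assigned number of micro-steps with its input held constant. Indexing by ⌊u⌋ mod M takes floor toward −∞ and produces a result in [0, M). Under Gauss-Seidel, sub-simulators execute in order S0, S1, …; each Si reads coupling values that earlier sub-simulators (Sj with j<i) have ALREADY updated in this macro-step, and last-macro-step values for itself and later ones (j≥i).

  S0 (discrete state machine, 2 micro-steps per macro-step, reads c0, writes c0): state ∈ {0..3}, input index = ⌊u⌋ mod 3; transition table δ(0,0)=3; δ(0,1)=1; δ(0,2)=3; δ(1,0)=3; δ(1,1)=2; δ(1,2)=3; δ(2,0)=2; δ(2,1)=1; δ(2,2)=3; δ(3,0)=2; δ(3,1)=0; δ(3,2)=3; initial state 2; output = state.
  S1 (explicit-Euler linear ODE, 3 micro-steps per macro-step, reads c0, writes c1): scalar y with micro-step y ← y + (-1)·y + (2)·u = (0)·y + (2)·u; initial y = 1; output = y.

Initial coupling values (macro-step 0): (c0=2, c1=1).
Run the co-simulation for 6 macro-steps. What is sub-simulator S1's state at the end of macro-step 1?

macro 1: S0 reads c0=2 → after 2×micro: 3; S1 reads c0=3 → after 3×micro: 6 ⇒ (c0=3, c1=6)
macro 2: S0 reads c0=3 → after 2×micro: 2; S1 reads c0=2 → after 3×micro: 4 ⇒ (c0=2, c1=4)
macro 3: S0 reads c0=2 → after 2×micro: 3; S1 reads c0=3 → after 3×micro: 6 ⇒ (c0=3, c1=6)
macro 4: S0 reads c0=3 → after 2×micro: 2; S1 reads c0=2 → after 3×micro: 4 ⇒ (c0=2, c1=4)
macro 5: S0 reads c0=2 → after 2×micro: 3; S1 reads c0=3 → after 3×micro: 6 ⇒ (c0=3, c1=6)
macro 6: S0 reads c0=3 → after 2×micro: 2; S1 reads c0=2 → after 3×micro: 4 ⇒ (c0=2, c1=4)

S1 state at macro-step 1 = 6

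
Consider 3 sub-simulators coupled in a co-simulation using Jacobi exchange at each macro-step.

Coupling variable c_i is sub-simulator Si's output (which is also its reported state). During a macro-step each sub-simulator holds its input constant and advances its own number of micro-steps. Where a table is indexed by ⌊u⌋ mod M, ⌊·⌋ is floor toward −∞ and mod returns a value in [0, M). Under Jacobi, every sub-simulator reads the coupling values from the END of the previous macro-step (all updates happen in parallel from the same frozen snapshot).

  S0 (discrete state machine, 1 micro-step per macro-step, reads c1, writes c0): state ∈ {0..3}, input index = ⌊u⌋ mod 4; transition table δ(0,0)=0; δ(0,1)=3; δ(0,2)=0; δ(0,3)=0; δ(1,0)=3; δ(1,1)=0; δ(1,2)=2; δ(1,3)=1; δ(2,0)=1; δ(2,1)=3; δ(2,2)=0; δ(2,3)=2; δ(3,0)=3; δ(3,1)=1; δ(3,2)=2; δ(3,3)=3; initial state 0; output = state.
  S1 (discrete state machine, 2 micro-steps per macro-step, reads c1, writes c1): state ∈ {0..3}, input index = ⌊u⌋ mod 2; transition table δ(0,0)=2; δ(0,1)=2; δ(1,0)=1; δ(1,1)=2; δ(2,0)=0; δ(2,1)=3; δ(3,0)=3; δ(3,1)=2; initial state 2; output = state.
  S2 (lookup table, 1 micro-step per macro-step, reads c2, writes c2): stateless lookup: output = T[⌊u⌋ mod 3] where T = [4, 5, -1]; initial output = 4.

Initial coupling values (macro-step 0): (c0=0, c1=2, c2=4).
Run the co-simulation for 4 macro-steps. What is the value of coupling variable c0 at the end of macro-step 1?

macro 1: S0 reads c1=2 → after 1×micro: 0; S1 reads c1=2 → after 2×micro: 2; S2 reads c2=4 → after 1×micro: 5 ⇒ (c0=0, c1=2, c2=5)
macro 2: S0 reads c1=2 → after 1×micro: 0; S1 reads c1=2 → after 2×micro: 2; S2 reads c2=5 → after 1×micro: -1 ⇒ (c0=0, c1=2, c2=-1)
macro 3: S0 reads c1=2 → after 1×micro: 0; S1 reads c1=2 → after 2×micro: 2; S2 reads c2=-1 → after 1×micro: -1 ⇒ (c0=0, c1=2, c2=-1)
macro 4: S0 reads c1=2 → after 1×micro: 0; S1 reads c1=2 → after 2×micro: 2; S2 reads c2=-1 → after 1×micro: -1 ⇒ (c0=0, c1=2, c2=-1)

c0 at macro-step 1 = 0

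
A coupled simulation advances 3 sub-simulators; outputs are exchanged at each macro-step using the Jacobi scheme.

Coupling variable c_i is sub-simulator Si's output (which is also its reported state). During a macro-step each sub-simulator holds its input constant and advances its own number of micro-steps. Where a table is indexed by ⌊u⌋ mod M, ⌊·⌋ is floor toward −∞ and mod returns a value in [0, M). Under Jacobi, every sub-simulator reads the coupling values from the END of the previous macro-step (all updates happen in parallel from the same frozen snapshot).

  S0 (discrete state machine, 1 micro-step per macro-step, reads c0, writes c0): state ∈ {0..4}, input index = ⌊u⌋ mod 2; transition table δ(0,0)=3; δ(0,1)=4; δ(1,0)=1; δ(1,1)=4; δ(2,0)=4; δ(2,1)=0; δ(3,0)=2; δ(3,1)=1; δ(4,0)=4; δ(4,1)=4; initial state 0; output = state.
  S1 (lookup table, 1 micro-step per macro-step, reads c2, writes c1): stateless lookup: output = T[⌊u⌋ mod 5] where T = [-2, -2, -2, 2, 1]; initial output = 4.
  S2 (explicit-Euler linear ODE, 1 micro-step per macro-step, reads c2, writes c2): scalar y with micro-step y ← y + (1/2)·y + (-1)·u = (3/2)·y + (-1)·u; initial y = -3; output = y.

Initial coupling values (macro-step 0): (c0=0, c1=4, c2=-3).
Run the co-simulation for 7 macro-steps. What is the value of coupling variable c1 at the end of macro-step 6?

macro 1: S0 reads c0=0 → after 1×micro: 3; S1 reads c2=-3 → after 1×micro: -2; S2 reads c2=-3 → after 1×micro: -3/2 ⇒ (c0=3, c1=-2, c2=-3/2)
macro 2: S0 reads c0=3 → after 1×micro: 1; S1 reads c2=-3/2 → after 1×micro: 2; S2 reads c2=-3/2 → after 1×micro: -3/4 ⇒ (c0=1, c1=2, c2=-3/4)
macro 3: S0 reads c0=1 → after 1×micro: 4; S1 reads c2=-3/4 → after 1×micro: 1; S2 reads c2=-3/4 → after 1×micro: -3/8 ⇒ (c0=4, c1=1, c2=-3/8)
macro 4: S0 reads c0=4 → after 1×micro: 4; S1 reads c2=-3/8 → after 1×micro: 1; S2 reads c2=-3/8 → after 1×micro: -3/16 ⇒ (c0=4, c1=1, c2=-3/16)
macro 5: S0 reads c0=4 → after 1×micro: 4; S1 reads c2=-3/16 → after 1×micro: 1; S2 reads c2=-3/16 → after 1×micro: -3/32 ⇒ (c0=4, c1=1, c2=-3/32)
macro 6: S0 reads c0=4 → after 1×micro: 4; S1 reads c2=-3/32 → after 1×micro: 1; S2 reads c2=-3/32 → after 1×micro: -3/64 ⇒ (c0=4, c1=1, c2=-3/64)
macro 7: S0 reads c0=4 → after 1×micro: 4; S1 reads c2=-3/64 → after 1×micro: 1; S2 reads c2=-3/64 → after 1×micro: -3/128 ⇒ (c0=4, c1=1, c2=-3/128)

c1 at macro-step 6 = 1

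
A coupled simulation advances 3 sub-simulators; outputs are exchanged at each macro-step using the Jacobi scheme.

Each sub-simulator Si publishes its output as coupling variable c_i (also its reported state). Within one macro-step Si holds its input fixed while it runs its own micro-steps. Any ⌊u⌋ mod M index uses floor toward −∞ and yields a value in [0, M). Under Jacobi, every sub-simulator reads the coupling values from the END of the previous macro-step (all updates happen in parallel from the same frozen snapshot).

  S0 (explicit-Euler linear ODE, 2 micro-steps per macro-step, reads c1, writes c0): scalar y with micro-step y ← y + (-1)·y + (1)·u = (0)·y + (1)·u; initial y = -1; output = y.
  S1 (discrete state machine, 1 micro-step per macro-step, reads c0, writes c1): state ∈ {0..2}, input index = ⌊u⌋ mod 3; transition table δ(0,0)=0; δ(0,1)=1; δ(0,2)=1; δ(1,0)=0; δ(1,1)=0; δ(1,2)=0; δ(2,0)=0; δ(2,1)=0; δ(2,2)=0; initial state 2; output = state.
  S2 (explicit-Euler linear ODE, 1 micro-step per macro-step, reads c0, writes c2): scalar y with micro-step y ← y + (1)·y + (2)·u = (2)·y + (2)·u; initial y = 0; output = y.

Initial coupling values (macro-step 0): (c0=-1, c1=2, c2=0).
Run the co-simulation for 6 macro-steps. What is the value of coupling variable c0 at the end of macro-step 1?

macro 1: S0 reads c1=2 → after 2×micro: 2; S1 reads c0=-1 → after 1×micro: 0; S2 reads c0=-1 → after 1×micro: -2 ⇒ (c0=2, c1=0, c2=-2)
macro 2: S0 reads c1=0 → after 2×micro: 0; S1 reads c0=2 → after 1×micro: 1; S2 reads c0=2 → after 1×micro: 0 ⇒ (c0=0, c1=1, c2=0)
macro 3: S0 reads c1=1 → after 2×micro: 1; S1 reads c0=0 → after 1×micro: 0; S2 reads c0=0 → after 1×micro: 0 ⇒ (c0=1, c1=0, c2=0)
macro 4: S0 reads c1=0 → after 2×micro: 0; S1 reads c0=1 → after 1×micro: 1; S2 reads c0=1 → after 1×micro: 2 ⇒ (c0=0, c1=1, c2=2)
macro 5: S0 reads c1=1 → after 2×micro: 1; S1 reads c0=0 → after 1×micro: 0; S2 reads c0=0 → after 1×micro: 4 ⇒ (c0=1, c1=0, c2=4)
macro 6: S0 reads c1=0 → after 2×micro: 0; S1 reads c0=1 → after 1×micro: 1; S2 reads c0=1 → after 1×micro: 10 ⇒ (c0=0, c1=1, c2=10)

c0 at macro-step 1 = 2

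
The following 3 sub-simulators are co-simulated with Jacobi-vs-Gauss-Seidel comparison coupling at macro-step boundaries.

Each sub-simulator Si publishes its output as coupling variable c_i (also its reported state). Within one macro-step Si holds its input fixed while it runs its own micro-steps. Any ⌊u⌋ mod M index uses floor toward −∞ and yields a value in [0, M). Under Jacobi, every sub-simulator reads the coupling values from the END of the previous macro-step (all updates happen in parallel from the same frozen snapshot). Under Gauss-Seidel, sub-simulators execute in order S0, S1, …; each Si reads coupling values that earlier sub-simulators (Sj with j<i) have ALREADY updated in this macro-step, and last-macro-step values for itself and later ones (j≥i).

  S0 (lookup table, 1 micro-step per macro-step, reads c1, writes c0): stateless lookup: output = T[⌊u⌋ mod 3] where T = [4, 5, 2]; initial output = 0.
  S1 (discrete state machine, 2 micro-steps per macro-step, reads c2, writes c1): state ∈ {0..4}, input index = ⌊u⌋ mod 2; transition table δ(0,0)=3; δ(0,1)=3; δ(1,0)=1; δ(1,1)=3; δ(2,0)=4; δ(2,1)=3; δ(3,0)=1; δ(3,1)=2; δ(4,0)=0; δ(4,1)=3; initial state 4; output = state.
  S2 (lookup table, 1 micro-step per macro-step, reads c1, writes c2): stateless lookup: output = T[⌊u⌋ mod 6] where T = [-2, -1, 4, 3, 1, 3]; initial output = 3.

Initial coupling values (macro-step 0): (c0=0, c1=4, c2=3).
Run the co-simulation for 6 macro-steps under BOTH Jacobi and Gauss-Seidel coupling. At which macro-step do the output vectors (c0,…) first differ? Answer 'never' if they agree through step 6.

[Jacobi] macro 1: S0 reads c1=4 → after 1×micro: 5; S1 reads c2=3 → after 2×micro: 2; S2 reads c1=4 → after 1×micro: 1 ⇒ (c0=5, c1=2, c2=1)
[Jacobi] macro 2: S0 reads c1=2 → after 1×micro: 2; S1 reads c2=1 → after 2×micro: 2; S2 reads c1=2 → after 1×micro: 4 ⇒ (c0=2, c1=2, c2=4)
[Jacobi] macro 3: S0 reads c1=2 → after 1×micro: 2; S1 reads c2=4 → after 2×micro: 0; S2 reads c1=2 → after 1×micro: 4 ⇒ (c0=2, c1=0, c2=4)
[Jacobi] macro 4: S0 reads c1=0 → after 1×micro: 4; S1 reads c2=4 → after 2×micro: 1; S2 reads c1=0 → after 1×micro: -2 ⇒ (c0=4, c1=1, c2=-2)
[Jacobi] macro 5: S0 reads c1=1 → after 1×micro: 5; S1 reads c2=-2 → after 2×micro: 1; S2 reads c1=1 → after 1×micro: -1 ⇒ (c0=5, c1=1, c2=-1)
[Jacobi] macro 6: S0 reads c1=1 → after 1×micro: 5; S1 reads c2=-1 → after 2×micro: 2; S2 reads c1=1 → after 1×micro: -1 ⇒ (c0=5, c1=2, c2=-1)
[Gauss-Seidel] macro 1: S0 reads c1=4 → after 1×micro: 5; S1 reads c2=3 → after 2×micro: 2; S2 reads c1=2 → after 1×micro: 4 ⇒ (c0=5, c1=2, c2=4)
[Gauss-Seidel] macro 2: S0 reads c1=2 → after 1×micro: 2; S1 reads c2=4 → after 2×micro: 0; S2 reads c1=0 → after 1×micro: -2 ⇒ (c0=2, c1=0, c2=-2)
[Gauss-Seidel] macro 3: S0 reads c1=0 → after 1×micro: 4; S1 reads c2=-2 → after 2×micro: 1; S2 reads c1=1 → after 1×micro: -1 ⇒ (c0=4, c1=1, c2=-1)
[Gauss-Seidel] macro 4: S0 reads c1=1 → after 1×micro: 5; S1 reads c2=-1 → after 2×micro: 2; S2 reads c1=2 → after 1×micro: 4 ⇒ (c0=5, c1=2, c2=4)
[Gauss-Seidel] macro 5: S0 reads c1=2 → after 1×micro: 2; S1 reads c2=4 → after 2×micro: 0; S2 reads c1=0 → after 1×micro: -2 ⇒ (c0=2, c1=0, c2=-2)
[Gauss-Seidel] macro 6: S0 reads c1=0 → after 1×micro: 4; S1 reads c2=-2 → after 2×micro: 1; S2 reads c1=1 → after 1×micro: -1 ⇒ (c0=4, c1=1, c2=-1)

first divergence at macro-step: 1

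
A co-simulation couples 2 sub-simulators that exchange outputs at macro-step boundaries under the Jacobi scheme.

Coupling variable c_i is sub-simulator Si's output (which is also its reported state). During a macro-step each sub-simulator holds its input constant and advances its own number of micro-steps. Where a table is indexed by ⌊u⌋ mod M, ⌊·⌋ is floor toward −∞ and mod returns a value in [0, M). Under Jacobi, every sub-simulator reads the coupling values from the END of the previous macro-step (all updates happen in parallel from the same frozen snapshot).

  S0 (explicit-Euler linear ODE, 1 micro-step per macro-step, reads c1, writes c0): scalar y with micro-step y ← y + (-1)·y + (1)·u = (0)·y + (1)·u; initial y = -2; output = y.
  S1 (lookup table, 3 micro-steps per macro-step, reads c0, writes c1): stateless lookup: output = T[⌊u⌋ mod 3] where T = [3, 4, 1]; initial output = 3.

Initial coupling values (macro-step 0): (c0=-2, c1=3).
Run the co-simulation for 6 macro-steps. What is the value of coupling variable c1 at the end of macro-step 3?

macro 1: S0 reads c1=3 → after 1×micro: 3; S1 reads c0=-2 → after 3×micro: 4 ⇒ (c0=3, c1=4)
macro 2: S0 reads c1=4 → after 1×micro: 4; S1 reads c0=3 → after 3×micro: 3 ⇒ (c0=4, c1=3)
macro 3: S0 reads c1=3 → after 1×micro: 3; S1 reads c0=4 → after 3×micro: 4 ⇒ (c0=3, c1=4)
macro 4: S0 reads c1=4 → after 1×micro: 4; S1 reads c0=3 → after 3×micro: 3 ⇒ (c0=4, c1=3)
macro 5: S0 reads c1=3 → after 1×micro: 3; S1 reads c0=4 → after 3×micro: 4 ⇒ (c0=3, c1=4)
macro 6: S0 reads c1=4 → after 1×micro: 4; S1 reads c0=3 → after 3×micro: 3 ⇒ (c0=4, c1=3)

c1 at macro-step 3 = 4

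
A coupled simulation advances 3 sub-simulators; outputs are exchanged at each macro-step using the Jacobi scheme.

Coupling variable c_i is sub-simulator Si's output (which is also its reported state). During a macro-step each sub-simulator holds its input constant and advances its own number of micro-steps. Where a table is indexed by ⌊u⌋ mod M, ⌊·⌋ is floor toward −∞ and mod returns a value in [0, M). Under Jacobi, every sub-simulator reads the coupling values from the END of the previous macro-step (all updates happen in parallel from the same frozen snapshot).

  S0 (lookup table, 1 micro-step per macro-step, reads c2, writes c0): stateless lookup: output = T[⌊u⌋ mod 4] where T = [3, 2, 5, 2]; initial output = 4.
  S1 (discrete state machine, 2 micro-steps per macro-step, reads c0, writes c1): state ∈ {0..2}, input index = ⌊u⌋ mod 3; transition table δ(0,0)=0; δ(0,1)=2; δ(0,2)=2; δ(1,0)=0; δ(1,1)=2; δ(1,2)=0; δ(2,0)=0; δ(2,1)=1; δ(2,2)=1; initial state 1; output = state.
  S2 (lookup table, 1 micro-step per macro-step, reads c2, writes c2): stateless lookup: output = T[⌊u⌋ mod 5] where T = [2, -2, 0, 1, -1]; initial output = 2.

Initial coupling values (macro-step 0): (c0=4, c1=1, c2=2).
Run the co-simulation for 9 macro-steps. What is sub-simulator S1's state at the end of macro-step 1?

S1 state at macro-step 1 = 1

macro 1: S0 reads c2=2 → after 1×micro: 5; S1 reads c0=4 → after 2×micro: 1; S2 reads c2=2 → after 1×micro: 0 ⇒ (c0=5, c1=1, c2=0)
macro 2: S0 reads c2=0 → after 1×micro: 3; S1 reads c0=5 → after 2×micro: 2; S2 reads c2=0 → after 1×micro: 2 ⇒ (c0=3, c1=2, c2=2)
macro 3: S0 reads c2=2 → after 1×micro: 5; S1 reads c0=3 → after 2×micro: 0; S2 reads c2=2 → after 1×micro: 0 ⇒ (c0=5, c1=0, c2=0)
macro 4: S0 reads c2=0 → after 1×micro: 3; S1 reads c0=5 → after 2×micro: 1; S2 reads c2=0 → after 1×micro: 2 ⇒ (c0=3, c1=1, c2=2)
macro 5: S0 reads c2=2 → after 1×micro: 5; S1 reads c0=3 → after 2×micro: 0; S2 reads c2=2 → after 1×micro: 0 ⇒ (c0=5, c1=0, c2=0)
macro 6: S0 reads c2=0 → after 1×micro: 3; S1 reads c0=5 → after 2×micro: 1; S2 reads c2=0 → after 1×micro: 2 ⇒ (c0=3, c1=1, c2=2)
macro 7: S0 reads c2=2 → after 1×micro: 5; S1 reads c0=3 → after 2×micro: 0; S2 reads c2=2 → after 1×micro: 0 ⇒ (c0=5, c1=0, c2=0)
macro 8: S0 reads c2=0 → after 1×micro: 3; S1 reads c0=5 → after 2×micro: 1; S2 reads c2=0 → after 1×micro: 2 ⇒ (c0=3, c1=1, c2=2)
macro 9: S0 reads c2=2 → after 1×micro: 5; S1 reads c0=3 → after 2×micro: 0; S2 reads c2=2 → after 1×micro: 0 ⇒ (c0=5, c1=0, c2=0)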